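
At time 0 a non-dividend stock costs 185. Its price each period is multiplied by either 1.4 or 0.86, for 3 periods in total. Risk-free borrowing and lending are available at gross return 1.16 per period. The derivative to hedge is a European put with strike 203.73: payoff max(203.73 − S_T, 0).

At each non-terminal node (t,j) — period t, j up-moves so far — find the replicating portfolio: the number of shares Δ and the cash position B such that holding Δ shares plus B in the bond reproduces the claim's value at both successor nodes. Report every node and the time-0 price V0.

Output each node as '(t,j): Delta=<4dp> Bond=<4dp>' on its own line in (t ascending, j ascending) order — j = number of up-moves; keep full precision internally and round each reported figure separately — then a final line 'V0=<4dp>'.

The replicating-portfolio and risk-neutral prices coincide; use p* = (1.16−0.86)/(1.4−0.86) = 0.5556 for the latter.
Payoff layer (t=3): V(3,0)=86.0596, V(3,1)=12.1736, V(3,2)=0.0000, V(3,3)=0.0000
  t=2,j=0: stock 136.8260 → up 191.5564 (V=12.1736), down 117.6704 (V=86.0596). Price 38.8033; hedge Δ=-1.0000, bond B=175.6293.
  t=2,j=1: stock 222.7400 → up 311.8360 (V=0.0000), down 191.5564 (V=12.1736). Price 4.6642; hedge Δ=-0.1012, bond B=27.2079.
  t=2,j=2: stock 362.6000 → up 507.6400 (V=0.0000), down 311.8360 (V=0.0000). Price 0.0000; hedge Δ=0.0000, bond B=0.0000.
  t=1,j=0: stock 159.1000 → up 222.7400 (V=4.6642), down 136.8260 (V=38.8033). Price 17.1010; hedge Δ=-0.3974, bond B=80.3215.
  t=1,j=1: stock 259.0000 → up 362.6000 (V=0.0000), down 222.7400 (V=4.6642). Price 1.7871; hedge Δ=-0.0333, bond B=10.4245.
  t=0,j=0: stock 185.0000 → up 259.0000 (V=1.7871), down 159.1000 (V=17.1010). Price 7.4080; hedge Δ=-0.1533, bond B=35.7671.
Check: Δ(0,0)·S0 + B(0,0) = 7.4080 = V0.

(0,0): Delta=-0.1533 Bond=35.7671
(1,0): Delta=-0.3974 Bond=80.3215
(1,1): Delta=-0.0333 Bond=10.4245
(2,0): Delta=-1.0000 Bond=175.6293
(2,1): Delta=-0.1012 Bond=27.2079
(2,2): Delta=0.0000 Bond=0.0000
V0=7.4080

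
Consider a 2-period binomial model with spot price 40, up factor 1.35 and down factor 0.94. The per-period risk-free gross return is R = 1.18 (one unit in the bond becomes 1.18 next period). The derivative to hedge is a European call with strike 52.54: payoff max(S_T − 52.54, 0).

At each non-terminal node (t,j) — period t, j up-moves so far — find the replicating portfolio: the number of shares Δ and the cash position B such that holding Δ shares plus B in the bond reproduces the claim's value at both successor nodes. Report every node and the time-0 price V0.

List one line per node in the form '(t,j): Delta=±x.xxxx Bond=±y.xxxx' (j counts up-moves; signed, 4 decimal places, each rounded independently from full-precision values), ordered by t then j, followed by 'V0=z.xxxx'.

Risk-neutral probability p* = (R−d)/(u−d) = (1.18−0.94)/(1.35−0.94) = 0.5854.
Payoff layer (t=2): V(2,0)=0.0000, V(2,1)=0.0000, V(2,2)=20.3600
  t=1,j=0: stock 37.6000 → up 50.7600 (V=0.0000), down 35.3440 (V=0.0000). Price 0.0000; hedge Δ=0.0000, bond B=0.0000.
  t=1,j=1: stock 54.0000 → up 72.9000 (V=20.3600), down 50.7600 (V=0.0000). Price 10.1000; hedge Δ=0.9196, bond B=-39.5585.
  t=0,j=0: stock 40.0000 → up 54.0000 (V=10.1000), down 37.6000 (V=0.0000). Price 5.0104; hedge Δ=0.6159, bond B=-19.6239.
The time-0 hedge costs 5.0104, which is the no-arbitrage price.

(0,0): Delta=0.6159 Bond=-19.6239
(1,0): Delta=0.0000 Bond=0.0000
(1,1): Delta=0.9196 Bond=-39.5585
V0=5.0104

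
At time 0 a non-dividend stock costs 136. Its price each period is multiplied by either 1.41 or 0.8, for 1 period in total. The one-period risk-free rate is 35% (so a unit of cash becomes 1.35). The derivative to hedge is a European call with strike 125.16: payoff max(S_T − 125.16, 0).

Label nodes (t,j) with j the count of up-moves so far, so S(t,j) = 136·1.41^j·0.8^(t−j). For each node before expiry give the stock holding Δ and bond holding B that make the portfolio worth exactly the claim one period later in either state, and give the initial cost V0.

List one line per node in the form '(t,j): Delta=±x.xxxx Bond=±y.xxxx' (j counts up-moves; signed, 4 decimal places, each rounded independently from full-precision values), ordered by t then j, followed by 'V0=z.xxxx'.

Since d<R<u, set p* = (R−d)/(u−d) = 0.9016; price each node as the discounted p*-expectation of its children.
At expiry t=1: V(1,0)=0.0000, V(1,1)=66.6000
(0,0): S=136.0000. Δ = (V_up−V_dn)/(S_up−S_dn) = (66.6000−0.0000)/(191.7600−108.8000) = 0.8028. V = [p*·66.6000 + (1−p*)·0.0000]/1.35 = 44.4809. B = V − Δ·S = -64.6995.
Each (Δ,B) replicates both successor values, so the strategy is self-financing and V0 is arbitrage-free.

(0,0): Delta=0.8028 Bond=-64.6995
V0=44.4809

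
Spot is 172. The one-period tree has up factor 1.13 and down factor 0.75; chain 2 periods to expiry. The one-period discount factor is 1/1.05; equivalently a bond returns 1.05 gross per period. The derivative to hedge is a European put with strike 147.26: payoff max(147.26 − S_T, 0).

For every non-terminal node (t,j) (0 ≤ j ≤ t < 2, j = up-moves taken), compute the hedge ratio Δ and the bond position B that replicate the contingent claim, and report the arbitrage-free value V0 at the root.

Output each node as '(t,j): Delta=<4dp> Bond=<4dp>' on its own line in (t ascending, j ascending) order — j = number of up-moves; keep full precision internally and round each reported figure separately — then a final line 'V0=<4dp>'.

(0,0): Delta=-0.1675 Bond=31.2926
(1,0): Delta=-1.0000 Bond=140.2476
(1,1): Delta=-0.0202 Bond=4.2198
V0=2.4798

Under the risk-neutral measure, an up-move has probability p* = (R−d)/(u−d) = 0.7895 and values discount at R = 1.05.
Payoff layer (t=2): V(2,0)=50.5100, V(2,1)=1.4900, V(2,2)=0.0000
Node (1,0) S=129.0000: V=(p*·1.4900+(1−p*)·50.5100)/1.05=11.2476; Δ=(1.4900−50.5100)/(145.7700−96.7500)=-1.0000; B=V−Δ·S=140.2476
Node (1,1) S=194.3600: V=(p*·0.0000+(1−p*)·1.4900)/1.05=0.2987; Δ=(0.0000−1.4900)/(219.6268−145.7700)=-0.0202; B=V−Δ·S=4.2198
Node (0,0) S=172.0000: V=(p*·0.2987+(1−p*)·11.2476)/1.05=2.4798; Δ=(0.2987−11.2476)/(194.3600−129.0000)=-0.1675; B=V−Δ·S=31.2926
Check: Δ(0,0)·S0 + B(0,0) = 2.4798 = V0.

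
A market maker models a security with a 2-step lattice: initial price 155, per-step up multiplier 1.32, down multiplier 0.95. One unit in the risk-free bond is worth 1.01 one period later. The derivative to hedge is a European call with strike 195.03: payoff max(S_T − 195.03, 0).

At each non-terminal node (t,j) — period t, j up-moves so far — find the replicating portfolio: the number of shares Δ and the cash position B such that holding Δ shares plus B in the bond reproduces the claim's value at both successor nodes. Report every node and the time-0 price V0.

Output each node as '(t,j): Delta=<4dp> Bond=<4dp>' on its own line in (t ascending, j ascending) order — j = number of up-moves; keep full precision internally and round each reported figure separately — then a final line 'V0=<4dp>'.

(0,0): Delta=0.2101 Bond=-30.6290
(1,0): Delta=0.0000 Bond=0.0000
(1,1): Delta=0.9913 Bond=-190.7677
V0=1.9345

No-arbitrage ⇒ martingale measure with p* = (R−d)/(u−d) = 0.1622.
At expiry t=2: V(2,0)=0.0000, V(2,1)=0.0000, V(2,2)=75.0420
  t=1,j=0: stock 147.2500 → up 194.3700 (V=0.0000), down 139.8875 (V=0.0000). Price 0.0000; hedge Δ=0.0000, bond B=0.0000.
  t=1,j=1: stock 204.6000 → up 270.0720 (V=75.0420), down 194.3700 (V=0.0000). Price 12.0485; hedge Δ=0.9913, bond B=-190.7677.
  t=0,j=0: stock 155.0000 → up 204.6000 (V=12.0485), down 147.2500 (V=0.0000). Price 1.9345; hedge Δ=0.2101, bond B=-30.6290.
Each (Δ,B) replicates both successor values, so the strategy is self-financing and V0 is arbitrage-free.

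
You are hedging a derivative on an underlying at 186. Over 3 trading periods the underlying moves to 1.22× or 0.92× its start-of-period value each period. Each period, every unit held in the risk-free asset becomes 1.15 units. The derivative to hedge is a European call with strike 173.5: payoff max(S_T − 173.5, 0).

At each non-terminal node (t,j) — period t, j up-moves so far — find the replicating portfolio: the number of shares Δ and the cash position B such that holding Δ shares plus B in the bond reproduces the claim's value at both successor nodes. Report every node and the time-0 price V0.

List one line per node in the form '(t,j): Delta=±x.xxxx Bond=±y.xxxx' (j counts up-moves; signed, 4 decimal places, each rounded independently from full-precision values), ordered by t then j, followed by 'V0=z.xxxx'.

Since d<R<u, set p* = (R−d)/(u−d) = 0.7667; price each node as the discounted p*-expectation of its children.
Payoff layer (t=3): V(3,0)=0.0000, V(3,1)=18.5651, V(3,2)=81.1950, V(3,3)=164.2477
  t=2,j=0: stock 157.4304 → up 192.0651 (V=18.5651), down 144.8360 (V=0.0000). Price 12.3767; hedge Δ=0.3931, bond B=-49.5069.
  t=2,j=1: stock 208.7664 → up 254.6950 (V=81.1950), down 192.0651 (V=18.5651). Price 57.8968; hedge Δ=1.0000, bond B=-150.8696.
  t=2,j=2: stock 276.8424 → up 337.7477 (V=164.2477), down 254.6950 (V=81.1950). Price 125.9728; hedge Δ=1.0000, bond B=-150.8696.
  t=1,j=0: stock 171.1200 → up 208.7664 (V=57.8968), down 157.4304 (V=12.3767). Price 41.1091; hedge Δ=0.8867, bond B=-110.6246.
  t=1,j=1: stock 226.9200 → up 276.8424 (V=125.9728), down 208.7664 (V=57.8968). Price 95.7291; hedge Δ=1.0000, bond B=-131.1909.
  t=0,j=0: stock 186.0000 → up 226.9200 (V=95.7291), down 171.1200 (V=41.1091). Price 72.1604; hedge Δ=0.9789, bond B=-109.9062.
The time-0 hedge costs 72.1604, which is the no-arbitrage price.

(0,0): Delta=0.9789 Bond=-109.9062
(1,0): Delta=0.8867 Bond=-110.6246
(1,1): Delta=1.0000 Bond=-131.1909
(2,0): Delta=0.3931 Bond=-49.5069
(2,1): Delta=1.0000 Bond=-150.8696
(2,2): Delta=1.0000 Bond=-150.8696
V0=72.1604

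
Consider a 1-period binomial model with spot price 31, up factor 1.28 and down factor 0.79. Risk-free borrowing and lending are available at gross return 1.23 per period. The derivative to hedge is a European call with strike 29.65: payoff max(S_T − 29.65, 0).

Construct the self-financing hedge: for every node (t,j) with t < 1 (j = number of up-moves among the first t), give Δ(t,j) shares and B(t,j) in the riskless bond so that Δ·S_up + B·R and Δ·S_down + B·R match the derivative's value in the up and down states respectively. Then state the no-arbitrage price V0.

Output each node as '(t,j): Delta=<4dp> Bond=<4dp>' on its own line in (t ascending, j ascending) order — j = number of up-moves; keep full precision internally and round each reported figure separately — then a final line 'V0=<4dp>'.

(0,0): Delta=0.6603 Bond=-13.1470
V0=7.3224

Since d<R<u, set p* = (R−d)/(u−d) = 0.8980; price each node as the discounted p*-expectation of its children.
Payoff layer (t=1): V(1,0)=0.0000, V(1,1)=10.0300
(0,0): S=31.0000. Δ = (V_up−V_dn)/(S_up−S_dn) = (10.0300−0.0000)/(39.6800−24.4900) = 0.6603. V = [p*·10.0300 + (1−p*)·0.0000]/1.23 = 7.3224. B = V − Δ·S = -13.1470.
Self-financing check: at every node Δ·S+B equals the discounted successor values.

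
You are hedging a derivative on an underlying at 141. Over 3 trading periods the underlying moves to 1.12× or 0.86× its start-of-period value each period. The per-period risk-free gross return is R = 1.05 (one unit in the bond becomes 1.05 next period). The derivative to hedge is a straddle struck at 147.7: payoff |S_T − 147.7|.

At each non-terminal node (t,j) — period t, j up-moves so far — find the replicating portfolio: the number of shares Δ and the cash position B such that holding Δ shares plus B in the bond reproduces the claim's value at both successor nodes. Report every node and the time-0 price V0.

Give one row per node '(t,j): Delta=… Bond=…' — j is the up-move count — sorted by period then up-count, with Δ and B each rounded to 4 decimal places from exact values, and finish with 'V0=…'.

Under the risk-neutral measure, an up-move has probability p* = (R−d)/(u−d) = 0.7308 and values discount at R = 1.05.
At expiry t=3: V(3,0)=58.0161, V(3,1)=30.9024, V(3,2)=4.4085, V(3,3)=50.3948
  t=2,j=0: stock 104.2836 → up 116.7976 (V=30.9024), down 89.6839 (V=58.0161). Price 36.3831; hedge Δ=-1.0000, bond B=140.6667.
  t=2,j=1: stock 135.8112 → up 152.1085 (V=4.4085), down 116.7976 (V=30.9024). Price 10.9919; hedge Δ=-0.7503, bond B=112.8912.
  t=2,j=2: stock 176.8704 → up 198.0948 (V=50.3948), down 152.1085 (V=4.4085). Price 36.2037; hedge Δ=1.0000, bond B=-140.6667.
  t=1,j=0: stock 121.2600 → up 135.8112 (V=10.9919), down 104.2836 (V=36.3831). Price 16.9790; hedge Δ=-0.8054, bond B=114.6374.
  t=1,j=1: stock 157.9200 → up 176.8704 (V=36.2037), down 135.8112 (V=10.9919). Price 28.0152; hedge Δ=0.6140, bond B=-68.9534.
  t=0,j=0: stock 141.0000 → up 157.9200 (V=28.0152), down 121.2600 (V=16.9790). Price 23.8513; hedge Δ=0.3010, bond B=-18.5954.
Check: Δ(0,0)·S0 + B(0,0) = 23.8513 = V0.

(0,0): Delta=0.3010 Bond=-18.5954
(1,0): Delta=-0.8054 Bond=114.6374
(1,1): Delta=0.6140 Bond=-68.9534
(2,0): Delta=-1.0000 Bond=140.6667
(2,1): Delta=-0.7503 Bond=112.8912
(2,2): Delta=1.0000 Bond=-140.6667
V0=23.8513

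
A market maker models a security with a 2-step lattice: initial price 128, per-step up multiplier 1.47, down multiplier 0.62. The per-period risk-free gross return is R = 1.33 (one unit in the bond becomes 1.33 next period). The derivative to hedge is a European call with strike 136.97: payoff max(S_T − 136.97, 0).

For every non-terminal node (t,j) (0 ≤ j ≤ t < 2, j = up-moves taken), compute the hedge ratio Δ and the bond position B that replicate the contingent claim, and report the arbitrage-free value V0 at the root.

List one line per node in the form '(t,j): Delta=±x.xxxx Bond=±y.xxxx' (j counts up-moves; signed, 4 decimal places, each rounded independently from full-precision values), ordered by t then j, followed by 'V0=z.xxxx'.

Under the risk-neutral measure, an up-move has probability p* = (R−d)/(u−d) = 0.8353 and values discount at R = 1.33.
Terminal payoffs: V(2,0)=0.0000, V(2,1)=0.0000, V(2,2)=139.6252
  t=1,j=0: stock 79.3600 → up 116.6592 (V=0.0000), down 49.2032 (V=0.0000). Price 0.0000; hedge Δ=0.0000, bond B=0.0000.
  t=1,j=1: stock 188.1600 → up 276.5952 (V=139.6252), down 116.6592 (V=0.0000). Price 87.6903; hedge Δ=0.8730, bond B=-76.5746.
  t=0,j=0: stock 128.0000 → up 188.1600 (V=87.6903), down 79.3600 (V=0.0000). Price 55.0731; hedge Δ=0.8060, bond B=-48.0920.
Check: Δ(0,0)·S0 + B(0,0) = 55.0731 = V0.

(0,0): Delta=0.8060 Bond=-48.0920
(1,0): Delta=0.0000 Bond=0.0000
(1,1): Delta=0.8730 Bond=-76.5746
V0=55.0731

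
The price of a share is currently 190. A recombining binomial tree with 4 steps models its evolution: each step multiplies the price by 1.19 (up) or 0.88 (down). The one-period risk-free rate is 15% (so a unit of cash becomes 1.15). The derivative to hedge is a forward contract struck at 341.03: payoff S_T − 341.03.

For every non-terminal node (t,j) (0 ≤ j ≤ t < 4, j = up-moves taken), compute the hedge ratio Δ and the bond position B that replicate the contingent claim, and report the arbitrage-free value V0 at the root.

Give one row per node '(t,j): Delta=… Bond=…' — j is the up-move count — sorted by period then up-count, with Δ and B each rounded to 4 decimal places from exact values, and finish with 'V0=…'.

Since d<R<u, set p* = (R−d)/(u−d) = 0.8710; price each node as the discounted p*-expectation of its children.
Terminal payoffs: V(4,0)=-227.0879, V(4,1)=-186.9492, V(4,2)=-132.6707, V(4,3)=-59.2714, V(4,4)=39.9844
Node (3,0) S=129.4797: V=(p*·-186.9492+(1−p*)·-227.0879)/1.15=-167.0681; Δ=(-186.9492−-227.0879)/(154.0808−113.9421)=1.0000; B=V−Δ·S=-296.5478
Node (3,1) S=175.0918: V=(p*·-132.6707+(1−p*)·-186.9492)/1.15=-121.4560; Δ=(-132.6707−-186.9492)/(208.3593−154.0808)=1.0000; B=V−Δ·S=-296.5478
Node (3,2) S=236.7719: V=(p*·-59.2714+(1−p*)·-132.6707)/1.15=-59.7759; Δ=(-59.2714−-132.6707)/(281.7586−208.3593)=1.0000; B=V−Δ·S=-296.5478
Node (3,3) S=320.1802: V=(p*·39.9844+(1−p*)·-59.2714)/1.15=23.6324; Δ=(39.9844−-59.2714)/(381.0144−281.7586)=1.0000; B=V−Δ·S=-296.5478
Node (2,0) S=147.1360: V=(p*·-121.4560+(1−p*)·-167.0681)/1.15=-110.7317; Δ=(-121.4560−-167.0681)/(175.0918−129.4797)=1.0000; B=V−Δ·S=-257.8677
Node (2,1) S=198.9680: V=(p*·-59.7759+(1−p*)·-121.4560)/1.15=-58.8997; Δ=(-59.7759−-121.4560)/(236.7719−175.0918)=1.0000; B=V−Δ·S=-257.8677
Node (2,2) S=269.0590: V=(p*·23.6324+(1−p*)·-59.7759)/1.15=11.1913; Δ=(23.6324−-59.7759)/(320.1802−236.7719)=1.0000; B=V−Δ·S=-257.8677
Node (1,0) S=167.2000: V=(p*·-58.8997+(1−p*)·-110.7317)/1.15=-57.0328; Δ=(-58.8997−-110.7317)/(198.9680−147.1360)=1.0000; B=V−Δ·S=-224.2328
Node (1,1) S=226.1000: V=(p*·11.1913+(1−p*)·-58.8997)/1.15=1.8672; Δ=(11.1913−-58.8997)/(269.0590−198.9680)=1.0000; B=V−Δ·S=-224.2328
Node (0,0) S=190.0000: V=(p*·1.8672+(1−p*)·-57.0328)/1.15=-4.9850; Δ=(1.8672−-57.0328)/(226.1000−167.2000)=1.0000; B=V−Δ·S=-194.9850
Self-financing check: at every node Δ·S+B equals the discounted successor values.

(0,0): Delta=1.0000 Bond=-194.9850
(1,0): Delta=1.0000 Bond=-224.2328
(1,1): Delta=1.0000 Bond=-224.2328
(2,0): Delta=1.0000 Bond=-257.8677
(2,1): Delta=1.0000 Bond=-257.8677
(2,2): Delta=1.0000 Bond=-257.8677
(3,0): Delta=1.0000 Bond=-296.5478
(3,1): Delta=1.0000 Bond=-296.5478
(3,2): Delta=1.0000 Bond=-296.5478
(3,3): Delta=1.0000 Bond=-296.5478
V0=-4.9850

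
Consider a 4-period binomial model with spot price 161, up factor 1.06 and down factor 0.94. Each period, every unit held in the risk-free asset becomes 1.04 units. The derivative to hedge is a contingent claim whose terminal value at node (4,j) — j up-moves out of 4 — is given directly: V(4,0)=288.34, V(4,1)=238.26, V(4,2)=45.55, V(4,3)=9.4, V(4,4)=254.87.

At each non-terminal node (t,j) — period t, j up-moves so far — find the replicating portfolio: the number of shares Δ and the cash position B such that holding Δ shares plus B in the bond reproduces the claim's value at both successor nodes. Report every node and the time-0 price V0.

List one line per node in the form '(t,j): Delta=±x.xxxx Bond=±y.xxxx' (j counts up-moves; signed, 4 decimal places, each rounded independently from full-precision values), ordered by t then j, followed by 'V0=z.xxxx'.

(0,0): Delta=5.3325 Bond=-742.5269
(1,0): Delta=-4.0741 Bond=651.3621
(1,1): Delta=7.0008 Bond=-1056.9460
(2,0): Delta=-9.5155 Bond=1451.5134
(2,1): Delta=-3.1090 Bond=522.5972
(2,2): Delta=8.7939 Bond=-1423.5880
(3,0): Delta=-3.1209 Bond=654.4551
(3,1): Delta=-10.6497 Bond=1680.5978
(3,2): Delta=-1.7716 Bond=316.0817
(3,3): Delta=10.6678 Bond=-1839.8542
V0=116.0052

No-arbitrage ⇒ martingale measure with p* = (R−d)/(u−d) = 0.8333.
Terminal payoffs: V(4,0)=288.3400, V(4,1)=238.2600, V(4,2)=45.5500, V(4,3)=9.4000, V(4,4)=254.8700
(3,0): S=133.7240. Δ = (V_up−V_dn)/(S_up−S_dn) = (238.2600−288.3400)/(141.7475−125.7006) = -3.1209. V = [p*·238.2600 + (1−p*)·288.3400]/1.04 = 237.1218. B = V − Δ·S = 654.4551.
(3,1): S=150.7952. Δ = (V_up−V_dn)/(S_up−S_dn) = (45.5500−238.2600)/(159.8429−141.7475) = -10.6497. V = [p*·45.5500 + (1−p*)·238.2600]/1.04 = 74.6811. B = V − Δ·S = 1680.5978.
(3,2): S=170.0456. Δ = (V_up−V_dn)/(S_up−S_dn) = (9.4000−45.5500)/(180.2484−159.8429) = -1.7716. V = [p*·9.4000 + (1−p*)·45.5500]/1.04 = 14.8317. B = V − Δ·S = 316.0817.
(3,3): S=191.7536. Δ = (V_up−V_dn)/(S_up−S_dn) = (254.8700−9.4000)/(203.2588−180.2484) = 10.6678. V = [p*·254.8700 + (1−p*)·9.4000]/1.04 = 205.7292. B = V − Δ·S = -1839.8542.
(2,0): S=142.2596. Δ = (V_up−V_dn)/(S_up−S_dn) = (74.6811−237.1218)/(150.7952−133.7240) = -9.5155. V = [p*·74.6811 + (1−p*)·237.1218]/1.04 = 97.8409. B = V − Δ·S = 1451.5134.
(2,1): S=160.4204. Δ = (V_up−V_dn)/(S_up−S_dn) = (14.8317−74.6811)/(170.0456−150.7952) = -3.1090. V = [p*·14.8317 + (1−p*)·74.6811]/1.04 = 23.8525. B = V − Δ·S = 522.5972.
(2,2): S=180.8996. Δ = (V_up−V_dn)/(S_up−S_dn) = (205.7292−14.8317)/(191.7536−170.0456) = 8.7939. V = [p*·205.7292 + (1−p*)·14.8317]/1.04 = 167.2240. B = V − Δ·S = -1423.5880.
(1,0): S=151.3400. Δ = (V_up−V_dn)/(S_up−S_dn) = (23.8525−97.8409)/(160.4204−142.2596) = -4.0741. V = [p*·23.8525 + (1−p*)·97.8409]/1.04 = 34.7922. B = V − Δ·S = 651.3621.
(1,1): S=170.6600. Δ = (V_up−V_dn)/(S_up−S_dn) = (167.2240−23.8525)/(180.8996−160.4204) = 7.0008. V = [p*·167.2240 + (1−p*)·23.8525]/1.04 = 137.8161. B = V − Δ·S = -1056.9460.
(0,0): S=161.0000. Δ = (V_up−V_dn)/(S_up−S_dn) = (137.8161−34.7922)/(170.6600−151.3400) = 5.3325. V = [p*·137.8161 + (1−p*)·34.7922]/1.04 = 116.0052. B = V − Δ·S = -742.5269.
Root portfolio cost Δ·161+B reproduces V0=116.0052.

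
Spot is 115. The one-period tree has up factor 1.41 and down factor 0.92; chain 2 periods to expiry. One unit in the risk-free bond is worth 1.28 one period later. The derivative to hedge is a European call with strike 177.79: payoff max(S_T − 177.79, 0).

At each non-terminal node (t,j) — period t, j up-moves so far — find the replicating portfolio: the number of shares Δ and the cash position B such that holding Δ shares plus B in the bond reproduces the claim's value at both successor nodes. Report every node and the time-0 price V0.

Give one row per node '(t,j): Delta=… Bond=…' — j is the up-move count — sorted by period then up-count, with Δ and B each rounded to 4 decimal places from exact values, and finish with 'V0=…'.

Since d<R<u, set p* = (R−d)/(u−d) = 0.7347; price each node as the discounted p*-expectation of its children.
At expiry t=2: V(2,0)=0.0000, V(2,1)=0.0000, V(2,2)=50.8415
Node (1,0) S=105.8000: V=(p*·0.0000+(1−p*)·0.0000)/1.28=0.0000; Δ=(0.0000−0.0000)/(149.1780−97.3360)=0.0000; B=V−Δ·S=0.0000
Node (1,1) S=162.1500: V=(p*·50.8415+(1−p*)·0.0000)/1.28=29.1820; Δ=(50.8415−0.0000)/(228.6315−149.1780)=0.6399; B=V−Δ·S=-74.5762
Node (0,0) S=115.0000: V=(p*·29.1820+(1−p*)·0.0000)/1.28=16.7499; Δ=(29.1820−0.0000)/(162.1500−105.8000)=0.5179; B=V−Δ·S=-42.8052
Check: Δ(0,0)·S0 + B(0,0) = 16.7499 = V0.

(0,0): Delta=0.5179 Bond=-42.8052
(1,0): Delta=0.0000 Bond=0.0000
(1,1): Delta=0.6399 Bond=-74.5762
V0=16.7499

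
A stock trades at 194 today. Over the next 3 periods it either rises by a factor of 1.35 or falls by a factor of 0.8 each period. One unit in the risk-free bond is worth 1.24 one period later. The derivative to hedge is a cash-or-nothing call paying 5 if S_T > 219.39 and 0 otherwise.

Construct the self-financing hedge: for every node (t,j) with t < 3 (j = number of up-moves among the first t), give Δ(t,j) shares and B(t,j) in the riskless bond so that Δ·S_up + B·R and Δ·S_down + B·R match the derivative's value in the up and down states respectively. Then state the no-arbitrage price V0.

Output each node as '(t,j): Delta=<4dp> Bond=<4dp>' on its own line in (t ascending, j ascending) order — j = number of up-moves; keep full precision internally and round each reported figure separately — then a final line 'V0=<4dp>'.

(0,0): Delta=0.0098 Bond=0.4577
(1,0): Delta=0.0378 Bond=-3.7839
(1,1): Delta=0.0056 Bond=1.6555
(2,0): Delta=0.0000 Bond=0.0000
(2,1): Delta=0.0434 Bond=-5.8651
(2,2): Delta=0.0000 Bond=4.0323
V0=2.3497

The replicating-portfolio and risk-neutral prices coincide; use p* = (1.24−0.8)/(1.35−0.8) = 0.8000 for the latter.
At expiry t=3: V(3,0)=0.0000, V(3,1)=0.0000, V(3,2)=5.0000, V(3,3)=5.0000
Node (2,0) S=124.1600: V=(p*·0.0000+(1−p*)·0.0000)/1.24=0.0000; Δ=(0.0000−0.0000)/(167.6160−99.3280)=0.0000; B=V−Δ·S=0.0000
Node (2,1) S=209.5200: V=(p*·5.0000+(1−p*)·0.0000)/1.24=3.2258; Δ=(5.0000−0.0000)/(282.8520−167.6160)=0.0434; B=V−Δ·S=-5.8651
Node (2,2) S=353.5650: V=(p*·5.0000+(1−p*)·5.0000)/1.24=4.0323; Δ=(5.0000−5.0000)/(477.3128−282.8520)=0.0000; B=V−Δ·S=4.0323
Node (1,0) S=155.2000: V=(p*·3.2258+(1−p*)·0.0000)/1.24=2.0812; Δ=(3.2258−0.0000)/(209.5200−124.1600)=0.0378; B=V−Δ·S=-3.7839
Node (1,1) S=261.9000: V=(p*·4.0323+(1−p*)·3.2258)/1.24=3.1217; Δ=(4.0323−3.2258)/(353.5650−209.5200)=0.0056; B=V−Δ·S=1.6555
Node (0,0) S=194.0000: V=(p*·3.1217+(1−p*)·2.0812)/1.24=2.3497; Δ=(3.1217−2.0812)/(261.9000−155.2000)=0.0098; B=V−Δ·S=0.4577
Self-financing check: at every node Δ·S+B equals the discounted successor values.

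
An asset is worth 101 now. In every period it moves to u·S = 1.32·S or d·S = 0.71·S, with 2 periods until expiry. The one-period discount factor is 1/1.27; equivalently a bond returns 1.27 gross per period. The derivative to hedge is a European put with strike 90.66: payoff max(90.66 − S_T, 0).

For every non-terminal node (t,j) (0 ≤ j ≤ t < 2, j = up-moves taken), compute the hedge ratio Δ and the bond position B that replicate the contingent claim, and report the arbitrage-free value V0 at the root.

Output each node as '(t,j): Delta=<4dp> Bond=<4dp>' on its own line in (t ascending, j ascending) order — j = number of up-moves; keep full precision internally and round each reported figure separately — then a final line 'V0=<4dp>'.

Risk-neutral probability p* = (R−d)/(u−d) = (1.27−0.71)/(1.32−0.71) = 0.9180.
Terminal payoffs: V(2,0)=39.7459, V(2,1)=0.0000, V(2,2)=0.0000
(1,0): S=71.7100. Δ = (V_up−V_dn)/(S_up−S_dn) = (0.0000−39.7459)/(94.6572−50.9141) = -0.9086. V = [p*·0.0000 + (1−p*)·39.7459]/1.27 = 2.5652. B = V − Δ·S = 67.7225.
(1,1): S=133.3200. Δ = (V_up−V_dn)/(S_up−S_dn) = (0.0000−0.0000)/(175.9824−94.6572) = 0.0000. V = [p*·0.0000 + (1−p*)·0.0000]/1.27 = 0.0000. B = V − Δ·S = 0.0000.
(0,0): S=101.0000. Δ = (V_up−V_dn)/(S_up−S_dn) = (0.0000−2.5652)/(133.3200−71.7100) = -0.0416. V = [p*·0.0000 + (1−p*)·2.5652]/1.27 = 0.1656. B = V − Δ·S = 4.3709.
Each (Δ,B) replicates both successor values, so the strategy is self-financing and V0 is arbitrage-free.

(0,0): Delta=-0.0416 Bond=4.3709
(1,0): Delta=-0.9086 Bond=67.7225
(1,1): Delta=0.0000 Bond=0.0000
V0=0.1656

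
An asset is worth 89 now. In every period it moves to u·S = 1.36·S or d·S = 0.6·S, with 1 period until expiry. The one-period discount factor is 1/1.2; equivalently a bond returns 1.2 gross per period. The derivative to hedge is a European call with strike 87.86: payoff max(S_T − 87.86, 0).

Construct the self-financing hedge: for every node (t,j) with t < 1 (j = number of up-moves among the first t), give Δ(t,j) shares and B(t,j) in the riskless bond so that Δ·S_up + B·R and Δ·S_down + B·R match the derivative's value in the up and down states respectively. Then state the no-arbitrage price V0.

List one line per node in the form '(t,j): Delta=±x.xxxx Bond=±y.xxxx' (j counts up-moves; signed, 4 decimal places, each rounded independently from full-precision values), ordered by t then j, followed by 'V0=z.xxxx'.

(0,0): Delta=0.4905 Bond=-21.8289
V0=21.8289

Under the risk-neutral measure, an up-move has probability p* = (R−d)/(u−d) = 0.7895 and values discount at R = 1.2.
Terminal values V(1,·): V(1,0)=0.0000, V(1,1)=33.1800
Node (0,0) S=89.0000: V=(p*·33.1800+(1−p*)·0.0000)/1.2=21.8289; Δ=(33.1800−0.0000)/(121.0400−53.4000)=0.4905; B=V−Δ·S=-21.8289
Self-financing check: at every node Δ·S+B equals the discounted successor values.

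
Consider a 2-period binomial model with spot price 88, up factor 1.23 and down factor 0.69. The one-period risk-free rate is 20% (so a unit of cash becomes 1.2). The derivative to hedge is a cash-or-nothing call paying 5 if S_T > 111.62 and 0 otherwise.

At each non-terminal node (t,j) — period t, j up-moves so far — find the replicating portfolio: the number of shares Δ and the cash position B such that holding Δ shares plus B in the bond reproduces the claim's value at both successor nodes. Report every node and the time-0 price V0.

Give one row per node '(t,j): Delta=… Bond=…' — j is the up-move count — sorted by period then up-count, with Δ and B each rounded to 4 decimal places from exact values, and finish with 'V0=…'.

(0,0): Delta=0.0828 Bond=-4.1902
(1,0): Delta=0.0000 Bond=0.0000
(1,1): Delta=0.0855 Bond=-5.3241
V0=3.0971

Under the risk-neutral measure, an up-move has probability p* = (R−d)/(u−d) = 0.9444 and values discount at R = 1.2.
At expiry t=2: V(2,0)=0.0000, V(2,1)=0.0000, V(2,2)=5.0000
Node (1,0) S=60.7200: V=(p*·0.0000+(1−p*)·0.0000)/1.2=0.0000; Δ=(0.0000−0.0000)/(74.6856−41.8968)=0.0000; B=V−Δ·S=0.0000
Node (1,1) S=108.2400: V=(p*·5.0000+(1−p*)·0.0000)/1.2=3.9352; Δ=(5.0000−0.0000)/(133.1352−74.6856)=0.0855; B=V−Δ·S=-5.3241
Node (0,0) S=88.0000: V=(p*·3.9352+(1−p*)·0.0000)/1.2=3.0971; Δ=(3.9352−0.0000)/(108.2400−60.7200)=0.0828; B=V−Δ·S=-4.1902
Self-financing check: at every node Δ·S+B equals the discounted successor values.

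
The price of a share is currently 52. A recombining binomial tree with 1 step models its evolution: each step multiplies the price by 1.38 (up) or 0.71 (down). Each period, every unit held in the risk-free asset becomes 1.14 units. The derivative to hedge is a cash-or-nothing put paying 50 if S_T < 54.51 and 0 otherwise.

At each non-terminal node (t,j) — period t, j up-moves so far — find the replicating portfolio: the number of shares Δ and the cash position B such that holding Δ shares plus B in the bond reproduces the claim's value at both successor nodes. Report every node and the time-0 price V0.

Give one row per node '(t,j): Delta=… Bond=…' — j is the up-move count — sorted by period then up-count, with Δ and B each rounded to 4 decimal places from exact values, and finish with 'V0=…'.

(0,0): Delta=-1.4351 Bond=90.3378
V0=15.7109

No-arbitrage ⇒ martingale measure with p* = (R−d)/(u−d) = 0.6418.
Payoff layer (t=1): V(1,0)=50.0000, V(1,1)=0.0000
(0,0): S=52.0000. Δ = (V_up−V_dn)/(S_up−S_dn) = (0.0000−50.0000)/(71.7600−36.9200) = -1.4351. V = [p*·0.0000 + (1−p*)·50.0000]/1.14 = 15.7109. B = V − Δ·S = 90.3378.
Root portfolio cost Δ·52+B reproduces V0=15.7109.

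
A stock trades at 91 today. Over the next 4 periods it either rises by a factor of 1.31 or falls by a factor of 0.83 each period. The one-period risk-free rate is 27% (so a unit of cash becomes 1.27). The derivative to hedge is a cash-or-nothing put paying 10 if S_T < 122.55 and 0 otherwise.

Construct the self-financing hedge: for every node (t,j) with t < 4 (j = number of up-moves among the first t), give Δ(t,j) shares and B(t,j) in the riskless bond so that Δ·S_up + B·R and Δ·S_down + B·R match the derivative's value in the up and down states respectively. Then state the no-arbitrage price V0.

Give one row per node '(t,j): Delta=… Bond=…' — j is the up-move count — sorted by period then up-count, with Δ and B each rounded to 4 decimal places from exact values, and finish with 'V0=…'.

Under the risk-neutral measure, an up-move has probability p* = (R−d)/(u−d) = 0.9167 and values discount at R = 1.27.
Payoff layer (t=4): V(4,0)=10.0000, V(4,1)=10.0000, V(4,2)=10.0000, V(4,3)=0.0000, V(4,4)=0.0000
  t=3,j=0: stock 52.0326 → up 68.1627 (V=10.0000), down 43.1871 (V=10.0000). Price 7.8740; hedge Δ=0.0000, bond B=7.8740.
  t=3,j=1: stock 82.1238 → up 107.5821 (V=10.0000), down 68.1627 (V=10.0000). Price 7.8740; hedge Δ=0.0000, bond B=7.8740.
  t=3,j=2: stock 129.6170 → up 169.7983 (V=0.0000), down 107.5821 (V=10.0000). Price 0.6562; hedge Δ=-0.1607, bond B=21.4895.
  t=3,j=3: stock 204.5763 → up 267.9949 (V=0.0000), down 169.7983 (V=0.0000). Price 0.0000; hedge Δ=0.0000, bond B=0.0000.
  t=2,j=0: stock 62.6899 → up 82.1238 (V=7.8740), down 52.0326 (V=7.8740). Price 6.2000; hedge Δ=0.0000, bond B=6.2000.
  t=2,j=1: stock 98.9443 → up 129.6170 (V=0.6562), down 82.1238 (V=7.8740). Price 0.9903; hedge Δ=-0.1520, bond B=16.0275.
  t=2,j=2: stock 156.1651 → up 204.5763 (V=0.0000), down 129.6170 (V=0.6562). Price 0.0431; hedge Δ=-0.0088, bond B=1.4101.
  t=1,j=0: stock 75.5300 → up 98.9443 (V=0.9903), down 62.6899 (V=6.2000). Price 1.1216; hedge Δ=-0.1437, bond B=11.9752.
  t=1,j=1: stock 119.2100 → up 156.1651 (V=0.0431), down 98.9443 (V=0.9903). Price 0.0961; hedge Δ=-0.0166, bond B=2.0694.
  t=0,j=0: stock 91.0000 → up 119.2100 (V=0.0961), down 75.5300 (V=1.1216). Price 0.1429; hedge Δ=-0.0235, bond B=2.2795.
The time-0 hedge costs 0.1429, which is the no-arbitrage price.

(0,0): Delta=-0.0235 Bond=2.2795
(1,0): Delta=-0.1437 Bond=11.9752
(1,1): Delta=-0.0166 Bond=2.0694
(2,0): Delta=0.0000 Bond=6.2000
(2,1): Delta=-0.1520 Bond=16.0275
(2,2): Delta=-0.0088 Bond=1.4101
(3,0): Delta=0.0000 Bond=7.8740
(3,1): Delta=0.0000 Bond=7.8740
(3,2): Delta=-0.1607 Bond=21.4895
(3,3): Delta=0.0000 Bond=0.0000
V0=0.1429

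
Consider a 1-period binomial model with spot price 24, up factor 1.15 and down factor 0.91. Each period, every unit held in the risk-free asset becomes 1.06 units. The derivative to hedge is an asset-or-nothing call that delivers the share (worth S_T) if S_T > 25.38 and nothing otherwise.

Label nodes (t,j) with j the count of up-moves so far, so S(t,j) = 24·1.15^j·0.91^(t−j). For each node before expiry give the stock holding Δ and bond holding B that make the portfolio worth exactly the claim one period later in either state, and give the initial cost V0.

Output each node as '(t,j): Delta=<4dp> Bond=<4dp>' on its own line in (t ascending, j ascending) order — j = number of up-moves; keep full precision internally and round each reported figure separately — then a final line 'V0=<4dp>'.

(0,0): Delta=4.7917 Bond=-98.7264
V0=16.2736

The replicating-portfolio and risk-neutral prices coincide; use p* = (1.06−0.91)/(1.15−0.91) = 0.6250 for the latter.
Payoff layer (t=1): V(1,0)=0.0000, V(1,1)=27.6000
  t=0,j=0: stock 24.0000 → up 27.6000 (V=27.6000), down 21.8400 (V=0.0000). Price 16.2736; hedge Δ=4.7917, bond B=-98.7264.
Check: Δ(0,0)·S0 + B(0,0) = 16.2736 = V0.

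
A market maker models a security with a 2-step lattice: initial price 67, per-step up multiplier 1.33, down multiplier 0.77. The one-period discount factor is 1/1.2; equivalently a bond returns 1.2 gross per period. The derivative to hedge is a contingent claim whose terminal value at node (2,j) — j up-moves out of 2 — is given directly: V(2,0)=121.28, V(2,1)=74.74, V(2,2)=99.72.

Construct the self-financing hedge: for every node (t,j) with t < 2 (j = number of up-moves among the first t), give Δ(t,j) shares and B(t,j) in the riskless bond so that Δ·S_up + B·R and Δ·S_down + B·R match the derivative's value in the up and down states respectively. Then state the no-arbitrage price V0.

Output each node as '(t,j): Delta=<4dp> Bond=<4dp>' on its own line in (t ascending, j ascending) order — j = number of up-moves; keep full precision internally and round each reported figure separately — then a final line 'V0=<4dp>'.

Under the risk-neutral measure, an up-move has probability p* = (R−d)/(u−d) = 0.7679 and values discount at R = 1.2.
Payoff layer (t=2): V(2,0)=121.2800, V(2,1)=74.7400, V(2,2)=99.7200
Node (1,0) S=51.5900: V=(p*·74.7400+(1−p*)·121.2800)/1.2=71.2866; Δ=(74.7400−121.2800)/(68.6147−39.7243)=-1.6109; B=V−Δ·S=154.3938
Node (1,1) S=89.1100: V=(p*·99.7200+(1−p*)·74.7400)/1.2=78.2676; Δ=(99.7200−74.7400)/(118.5163−68.6147)=0.5006; B=V−Δ·S=33.6604
Node (0,0) S=67.0000: V=(p*·78.2676+(1−p*)·71.2866)/1.2=63.8725; Δ=(78.2676−71.2866)/(89.1100−51.5900)=0.1861; B=V−Δ·S=51.4065
Self-financing check: at every node Δ·S+B equals the discounted successor values.

(0,0): Delta=0.1861 Bond=51.4065
(1,0): Delta=-1.6109 Bond=154.3938
(1,1): Delta=0.5006 Bond=33.6604
V0=63.8725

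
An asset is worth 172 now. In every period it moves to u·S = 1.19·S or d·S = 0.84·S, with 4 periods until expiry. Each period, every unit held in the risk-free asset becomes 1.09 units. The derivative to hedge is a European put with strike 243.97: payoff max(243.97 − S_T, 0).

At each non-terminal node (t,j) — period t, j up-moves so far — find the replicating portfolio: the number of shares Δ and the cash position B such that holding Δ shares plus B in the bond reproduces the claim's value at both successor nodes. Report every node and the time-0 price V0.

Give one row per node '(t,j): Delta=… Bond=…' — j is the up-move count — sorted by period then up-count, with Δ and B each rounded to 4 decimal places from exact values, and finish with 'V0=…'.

(0,0): Delta=-0.5281 Bond=110.2855
(1,0): Delta=-1.0000 Bond=188.3896
(1,1): Delta=-0.3949 Bond=92.9398
(2,0): Delta=-1.0000 Bond=205.3447
(2,1): Delta=-1.0000 Bond=205.3447
(2,2): Delta=-0.2240 Bond=59.6883
(3,0): Delta=-1.0000 Bond=223.8257
(3,1): Delta=-1.0000 Bond=223.8257
(3,2): Delta=-1.0000 Bond=223.8257
(3,3): Delta=-0.0049 Bond=1.5541
V0=19.4503

No-arbitrage ⇒ martingale measure with p* = (R−d)/(u−d) = 0.7143.
At expiry t=4: V(4,0)=158.3361, V(4,1)=122.6553, V(4,2)=72.1076, V(4,3)=0.4982, V(4,4)=0.0000
(3,0): S=101.9451. Δ = (V_up−V_dn)/(S_up−S_dn) = (122.6553−158.3361)/(121.3147−85.6339) = -1.0000. V = [p*·122.6553 + (1−p*)·158.3361]/1.09 = 121.8806. B = V − Δ·S = 223.8257.
(3,1): S=144.4222. Δ = (V_up−V_dn)/(S_up−S_dn) = (72.1076−122.6553)/(171.8624−121.3147) = -1.0000. V = [p*·72.1076 + (1−p*)·122.6553]/1.09 = 79.4035. B = V − Δ·S = 223.8257.
(3,2): S=204.5981. Δ = (V_up−V_dn)/(S_up−S_dn) = (0.4982−72.1076)/(243.4718−171.8624) = -1.0000. V = [p*·0.4982 + (1−p*)·72.1076]/1.09 = 19.2276. B = V − Δ·S = 223.8257.
(3,3): S=289.8473. Δ = (V_up−V_dn)/(S_up−S_dn) = (0.0000−0.4982)/(344.9183−243.4718) = -0.0049. V = [p*·0.0000 + (1−p*)·0.4982]/1.09 = 0.1306. B = V − Δ·S = 1.5541.
(2,0): S=121.3632. Δ = (V_up−V_dn)/(S_up−S_dn) = (79.4035−121.8806)/(144.4222−101.9451) = -1.0000. V = [p*·79.4035 + (1−p*)·121.8806]/1.09 = 83.9815. B = V − Δ·S = 205.3447.
(2,1): S=171.9312. Δ = (V_up−V_dn)/(S_up−S_dn) = (19.2276−79.4035)/(204.5981−144.4222) = -1.0000. V = [p*·19.2276 + (1−p*)·79.4035]/1.09 = 33.4135. B = V − Δ·S = 205.3447.
(2,2): S=243.5692. Δ = (V_up−V_dn)/(S_up−S_dn) = (0.1306−19.2276)/(289.8473−204.5981) = -0.2240. V = [p*·0.1306 + (1−p*)·19.2276]/1.09 = 5.1256. B = V − Δ·S = 59.6883.
(1,0): S=144.4800. Δ = (V_up−V_dn)/(S_up−S_dn) = (33.4135−83.9815)/(171.9312−121.3632) = -1.0000. V = [p*·33.4135 + (1−p*)·83.9815]/1.09 = 43.9096. B = V − Δ·S = 188.3896.
(1,1): S=204.6800. Δ = (V_up−V_dn)/(S_up−S_dn) = (5.1256−33.4135)/(243.5692−171.9312) = -0.3949. V = [p*·5.1256 + (1−p*)·33.4135]/1.09 = 12.1173. B = V − Δ·S = 92.9398.
(0,0): S=172.0000. Δ = (V_up−V_dn)/(S_up−S_dn) = (12.1173−43.9096)/(204.6800−144.4800) = -0.5281. V = [p*·12.1173 + (1−p*)·43.9096]/1.09 = 19.4503. B = V − Δ·S = 110.2855.
The time-0 hedge costs 19.4503, which is the no-arbitrage price.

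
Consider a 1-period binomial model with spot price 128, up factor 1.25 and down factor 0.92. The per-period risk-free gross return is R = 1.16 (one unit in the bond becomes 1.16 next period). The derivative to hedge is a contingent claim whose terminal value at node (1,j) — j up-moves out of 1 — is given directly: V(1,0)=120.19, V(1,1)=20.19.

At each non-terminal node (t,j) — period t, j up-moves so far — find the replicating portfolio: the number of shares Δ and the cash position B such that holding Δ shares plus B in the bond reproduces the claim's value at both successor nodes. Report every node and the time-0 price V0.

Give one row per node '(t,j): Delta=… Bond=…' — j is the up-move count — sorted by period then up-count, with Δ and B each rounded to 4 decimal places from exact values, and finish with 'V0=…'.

(0,0): Delta=-2.3674 Bond=343.9464
V0=40.9161

The replicating-portfolio and risk-neutral prices coincide; use p* = (1.16−0.92)/(1.25−0.92) = 0.7273 for the latter.
Terminal payoffs: V(1,0)=120.1900, V(1,1)=20.1900
  t=0,j=0: stock 128.0000 → up 160.0000 (V=20.1900), down 117.7600 (V=120.1900). Price 40.9161; hedge Δ=-2.3674, bond B=343.9464.
Self-financing check: at every node Δ·S+B equals the discounted successor values.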